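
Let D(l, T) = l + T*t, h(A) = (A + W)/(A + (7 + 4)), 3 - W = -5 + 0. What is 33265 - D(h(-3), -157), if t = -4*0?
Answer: 266115/8 ≈ 33264.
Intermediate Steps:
W = 8 (W = 3 - (-5 + 0) = 3 - 1*(-5) = 3 + 5 = 8)
t = 0
h(A) = (8 + A)/(11 + A) (h(A) = (A + 8)/(A + (7 + 4)) = (8 + A)/(A + 11) = (8 + A)/(11 + A))
D(l, T) = l (D(l, T) = l + T*0 = l + 0 = l)
33265 - D(h(-3), -157) = 33265 - (8 - 3)/(11 - 3) = 33265 - 5/8 = 266115/8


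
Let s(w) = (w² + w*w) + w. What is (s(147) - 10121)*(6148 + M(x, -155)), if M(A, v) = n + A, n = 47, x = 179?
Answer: 211897256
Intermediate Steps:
M(A, v) = 47 + A
s(w) = w + 2*w² (s(w) = (w² + w²) + w = 2*w² + w = w + 2*w²)
(s(147) - 10121)*(6148 + M(x, -155)) = (147*(1 + 2*147) - 10121)*(6148 + (47 + 179)) = (147*(1 + 294) - 10121)*(6148 + 226) = (147*295 - 10121)*6374 = (43365 - 10121)*6374 = 33244*6374 = 211897256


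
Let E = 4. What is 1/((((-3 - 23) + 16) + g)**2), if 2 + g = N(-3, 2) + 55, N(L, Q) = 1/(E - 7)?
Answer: 9/16384 ≈ 0.00054932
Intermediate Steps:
N(L, Q) = -1/3 (N(L, Q) = 1/(4 - 7) = 1/(-3) = -1/3)
g = 158/3 (g = -2 + (-1/3 + 55) = -2 + 164/3 = 158/3 ≈ 52.667)
1/((((-3 - 23) + 16) + g)**2) = 1/((((-3 - 23) + 16) + 158/3)**2) = 1/(((-26 + 16) + 158/3)**2) = 1/((-10 + 158/3)**2) = 1/((128/3)**2) = 1/(16384/9) = 9/16384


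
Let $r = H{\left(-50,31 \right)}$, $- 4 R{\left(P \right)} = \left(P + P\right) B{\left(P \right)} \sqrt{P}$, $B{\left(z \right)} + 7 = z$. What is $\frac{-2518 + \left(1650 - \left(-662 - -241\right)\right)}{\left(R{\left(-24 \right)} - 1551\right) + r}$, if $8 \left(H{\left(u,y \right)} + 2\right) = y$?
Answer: $\frac{1641384}{13560899} - \frac{2364928 i \sqrt{6}}{40682697} \approx 0.12104 - 0.14239 i$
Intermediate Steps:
$B{\left(z \right)} = -7 + z$
$H{\left(u,y \right)} = -2 + \frac{y}{8}$
$R{\left(P \right)} = - \frac{P^{\frac{3}{2}} \left(-7 + P\right)}{2}$ ($R{\left(P \right)} = - \frac{\left(P + P\right) \left(-7 + P\right) \sqrt{P}}{4} = - \frac{2 P \sqrt{P} \left(-7 + P\right)}{4} = - \frac{2 P^{\frac{3}{2}} \left(-7 + P\right)}{4} = - \frac{P^{\frac{3}{2}} \left(-7 + P\right)}{2}$)
$r = \frac{15}{8}$ ($r = -2 + \frac{1}{8} \cdot 31 = -2 + \frac{31}{8} = \frac{15}{8} \approx 1.875$)
$\frac{-2518 + \left(1650 - \left(-662 - -241\right)\right)}{\left(R{\left(-24 \right)} - 1551\right) + r} = \frac{-2518 + \left(1650 - \left(-662 - -241\right)\right)}{\left(\frac{\left(-24\right)^{\frac{3}{2}} \left(7 - -24\right)}{2} - 1551\right) + \frac{15}{8}} = \frac{-2518 + \left(1650 - \left(-662 + 241\right)\right)}{\left(\frac{- 48 i \sqrt{6} \left(7 + 24\right)}{2} - 1551\right) + \frac{15}{8}} = \frac{-2518 + \left(1650 - -421\right)}{\left(\frac{1}{2} \left(- 48 i \sqrt{6}\right) 31 - 1551\right) + \frac{15}{8}} = \frac{-2518 + \left(1650 + 421\right)}{\left(- 744 i \sqrt{6} - 1551\right) + \frac{15}{8}} = \frac{-2518 + 2071}{\left(-1551 - 744 i \sqrt{6}\right) + \frac{15}{8}} = - \frac{447}{- \frac{12393}{8} - 744 i \sqrt{6}}$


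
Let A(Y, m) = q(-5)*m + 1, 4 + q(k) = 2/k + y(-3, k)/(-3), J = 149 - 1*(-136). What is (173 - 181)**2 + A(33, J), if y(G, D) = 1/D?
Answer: -1170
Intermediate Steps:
J = 285 (J = 149 + 136 = 285)
q(k) = -4 + 5/(3*k) (q(k) = -4 + (2/k + 1/(k*(-3))) = -4 + (2/k - 1/3/k) = -4 + (2/k - 1/(3*k)) = -4 + 5/(3*k))
A(Y, m) = 1 - 13*m/3 (A(Y, m) = (-4 + (5/3)/(-5))*m + 1 = (-4 + (5/3)*(-1/5))*m + 1 = (-4 - 1/3)*m + 1 = -13*m/3 + 1 = 1 - 13*m/3)
(173 - 181)**2 + A(33, J) = (173 - 181)**2 + (1 - 13/3*285) = (-8)**2 + (1 - 1235) = 64 - 1234 = -1170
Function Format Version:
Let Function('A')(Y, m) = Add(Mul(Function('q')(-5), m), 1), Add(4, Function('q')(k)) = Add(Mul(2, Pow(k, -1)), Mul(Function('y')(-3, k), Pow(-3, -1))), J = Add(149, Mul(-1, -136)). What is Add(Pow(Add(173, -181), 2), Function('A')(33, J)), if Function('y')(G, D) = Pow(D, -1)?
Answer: -1170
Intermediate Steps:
J = 285 (J = Add(149, 136) = 285)
Function('q')(k) = Add(-4, Mul(Rational(5, 3), Pow(k, -1))) (Function('q')(k) = Add(-4, Add(Mul(2, Pow(k, -1)), Mul(Pow(k, -1), Pow(-3, -1)))) = Add(-4, Add(Mul(2, Pow(k, -1)), Mul(Pow(k, -1), Rational(-1, 3)))) = Add(-4, Add(Mul(2, Pow(k, -1)), Mul(Rational(-1, 3), Pow(k, -1)))) = Add(-4, Mul(Rational(5, 3), Pow(k, -1))))
Function('A')(Y, m) = Add(1, Mul(Rational(-13, 3), m)) (Function('A')(Y, m) = Add(Mul(Add(-4, Mul(Rational(5, 3), Pow(-5, -1))), m), 1) = Add(Mul(Add(-4, Mul(Rational(5, 3), Rational(-1, 5))), m), 1) = Add(Mul(Add(-4, Rational(-1, 3)), m), 1) = Add(Mul(Rational(-13, 3), m), 1) = Add(1, Mul(Rational(-13, 3), m)))
Add(Pow(Add(173, -181), 2), Function('A')(33, J)) = Add(Pow(Add(173, -181), 2), Add(1, Mul(Rational(-13, 3), 285))) = Add(Pow(-8, 2), Add(1, -1235)) = Add(64, -1234) = -1170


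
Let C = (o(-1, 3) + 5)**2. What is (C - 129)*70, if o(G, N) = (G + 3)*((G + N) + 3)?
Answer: 6720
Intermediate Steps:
o(G, N) = (3 + G)*(3 + G + N)
C = 225 (C = ((9 + (-1)**2 + 3*3 + 6*(-1) - 1*3) + 5)**2 = ((9 + 1 + 9 - 6 - 3) + 5)**2 = (10 + 5)**2 = 15**2 = 225)
(C - 129)*70 = (225 - 129)*70 = 96*70 = 6720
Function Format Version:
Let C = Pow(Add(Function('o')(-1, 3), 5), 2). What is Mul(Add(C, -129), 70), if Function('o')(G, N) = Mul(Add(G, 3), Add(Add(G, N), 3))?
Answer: 6720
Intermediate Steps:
Function('o')(G, N) = Mul(Add(3, G), Add(3, G, N))
C = 225 (C = Pow(Add(Add(9, Pow(-1, 2), Mul(3, 3), Mul(6, -1), Mul(-1, 3)), 5), 2) = Pow(Add(Add(9, 1, 9, -6, -3), 5), 2) = Pow(Add(10, 5), 2) = Pow(15, 2) = 225)
Mul(Add(C, -129), 70) = Mul(Add(225, -129), 70) = Mul(96, 70) = 6720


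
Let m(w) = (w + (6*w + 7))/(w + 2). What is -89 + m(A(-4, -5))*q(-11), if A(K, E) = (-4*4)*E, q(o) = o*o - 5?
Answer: 29237/41 ≈ 713.10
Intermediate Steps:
q(o) = -5 + o² (q(o) = o² - 5 = -5 + o²)
A(K, E) = -16*E
m(w) = (7 + 7*w)/(2 + w) (m(w) = (w + (7 + 6*w))/(2 + w) = (7 + 7*w)/(2 + w))
-89 + m(A(-4, -5))*q(-11) = -89 + (7*(1 - 16*(-5))/(2 - 16*(-5)))*(-5 + (-11)²) = -89 + (7*(1 + 80)/(2 + 80))*(-5 + 121) = -89 + (7*81/82)*116 = -89 + (7*(1/82)*81)*116 = -89 + (567/82)*116 = -89 + 32886/41 = 29237/41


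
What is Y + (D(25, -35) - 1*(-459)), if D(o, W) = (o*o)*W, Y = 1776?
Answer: -19640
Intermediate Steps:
D(o, W) = W*o² (D(o, W) = o²*W = W*o²)
Y + (D(25, -35) - 1*(-459)) = 1776 + (-35*25² - 1*(-459)) = 1776 + (-35*625 + 459) = 1776 + (-21875 + 459) = 1776 - 21416 = -19640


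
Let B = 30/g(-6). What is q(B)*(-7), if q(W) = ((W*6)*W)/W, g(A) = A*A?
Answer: -35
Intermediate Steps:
g(A) = A²
B = ⅚ (B = 30/((-6)²) = 30/36 = 30*(1/36) = ⅚ ≈ 0.83333)
q(W) = 6*W (q(W) = ((6*W)*W)/W = (6*W²)/W = 6*W)
q(B)*(-7) = (6*(⅚))*(-7) = 5*(-7) = -35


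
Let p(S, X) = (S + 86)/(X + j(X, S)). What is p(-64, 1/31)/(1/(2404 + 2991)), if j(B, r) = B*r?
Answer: -3679390/63 ≈ -58403.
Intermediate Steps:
p(S, X) = (86 + S)/(X + S*X) (p(S, X) = (S + 86)/(X + X*S) = (86 + S)/(X + S*X))
p(-64, 1/31)/(1/(2404 + 2991)) = ((86 - 64)/((1/31)*(1 - 64)))/(1/(2404 + 2991)) = (22/((1/31)*(-63)))/(1/5395) = (31*(-1/63)*22)/(1/5395) = -682/63*5395 = -3679390/63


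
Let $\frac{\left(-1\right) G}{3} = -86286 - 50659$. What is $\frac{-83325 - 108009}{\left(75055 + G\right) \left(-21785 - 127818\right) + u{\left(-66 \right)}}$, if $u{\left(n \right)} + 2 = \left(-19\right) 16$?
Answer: $\frac{95667}{36345300988} \approx 2.6322 \cdot 10^{-6}$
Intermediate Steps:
$G = 410835$ ($G = - 3 \left(-86286 - 50659\right) = \left(-3\right) \left(-136945\right) = 410835$)
$u{\left(n \right)} = -306$ ($u{\left(n \right)} = -2 - 304 = -306$)
$\frac{-83325 - 108009}{\left(75055 + G\right) \left(-21785 - 127818\right) + u{\left(-66 \right)}} = \frac{-83325 - 108009}{\left(75055 + 410835\right) \left(-21785 - 127818\right) - 306} = - \frac{191334}{485890 \left(-149603\right) - 306} = - \frac{191334}{-72690601670 - 306} = - \frac{191334}{-72690601976} = \left(-191334\right) \left(- \frac{1}{72690601976}\right) = \frac{95667}{36345300988}$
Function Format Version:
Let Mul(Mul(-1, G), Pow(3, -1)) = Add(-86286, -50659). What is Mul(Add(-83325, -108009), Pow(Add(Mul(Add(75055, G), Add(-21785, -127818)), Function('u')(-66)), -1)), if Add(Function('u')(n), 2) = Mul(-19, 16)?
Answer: Rational(95667, 36345300988) ≈ 2.6322e-6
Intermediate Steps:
G = 410835 (G = Mul(-3, Add(-86286, -50659)) = Mul(-3, -136945) = 410835)
Function('u')(n) = -306 (Function('u')(n) = Add(-2, Mul(-19, 16)) = Add(-2, -304) = -306)
Mul(Add(-83325, -108009), Pow(Add(Mul(Add(75055, G), Add(-21785, -127818)), Function('u')(-66)), -1)) = Mul(Add(-83325, -108009), Pow(Add(Mul(Add(75055, 410835), Add(-21785, -127818)), -306), -1)) = Mul(-191334, Pow(Add(Mul(485890, -149603), -306), -1)) = Mul(-191334, Pow(Add(-72690601670, -306), -1)) = Mul(-191334, Pow(-72690601976, -1)) = Mul(-191334, Rational(-1, 72690601976)) = Rational(95667, 36345300988)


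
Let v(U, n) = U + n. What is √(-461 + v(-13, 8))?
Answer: I*√466 ≈ 21.587*I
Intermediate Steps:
√(-461 + v(-13, 8)) = √(-461 + (-13 + 8)) = √(-461 - 5) = √(-466) = I*√466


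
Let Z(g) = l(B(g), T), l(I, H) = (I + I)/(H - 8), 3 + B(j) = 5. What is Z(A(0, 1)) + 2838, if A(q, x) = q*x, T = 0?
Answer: 5675/2 ≈ 2837.5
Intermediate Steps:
B(j) = 2 (B(j) = -3 + 5 = 2)
l(I, H) = 2*I/(-8 + H) (l(I, H) = (2*I)/(-8 + H) = 2*I/(-8 + H))
Z(g) = -½ (Z(g) = 2*2/(-8 + 0) = 2*2/(-8) = 2*2*(-⅛) = -½)
Z(A(0, 1)) + 2838 = -½ + 2838 = 5675/2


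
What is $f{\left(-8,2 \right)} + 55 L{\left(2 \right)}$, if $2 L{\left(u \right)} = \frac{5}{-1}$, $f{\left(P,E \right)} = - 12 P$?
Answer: $- \frac{83}{2} \approx -41.5$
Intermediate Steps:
$L{\left(u \right)} = - \frac{5}{2}$ ($L{\left(u \right)} = \frac{5 \frac{1}{-1}}{2} = \frac{5 \left(-1\right)}{2} = \frac{1}{2} \left(-5\right) = - \frac{5}{2}$)
$f{\left(-8,2 \right)} + 55 L{\left(2 \right)} = \left(-12\right) \left(-8\right) + 55 \left(- \frac{5}{2}\right) = 96 - \frac{275}{2} = - \frac{83}{2}$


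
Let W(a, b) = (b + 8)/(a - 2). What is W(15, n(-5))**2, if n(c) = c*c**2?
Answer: 81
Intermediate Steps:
n(c) = c**3
W(a, b) = (8 + b)/(-2 + a)
W(15, n(-5))**2 = ((8 + (-5)**3)/(-2 + 15))**2 = ((8 - 125)/13)**2 = ((1/13)*(-117))**2 = (-9)**2 = 81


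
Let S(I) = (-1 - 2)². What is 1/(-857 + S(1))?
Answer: -1/848 ≈ -0.0011792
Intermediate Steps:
S(I) = 9 (S(I) = (-3)² = 9)
1/(-857 + S(1)) = 1/(-857 + 9) = 1/(-848) = -1/848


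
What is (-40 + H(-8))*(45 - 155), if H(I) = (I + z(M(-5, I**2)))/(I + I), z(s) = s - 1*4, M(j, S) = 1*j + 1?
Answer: 4290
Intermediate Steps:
M(j, S) = 1 + j (M(j, S) = j + 1 = 1 + j)
z(s) = -4 + s (z(s) = s - 4 = -4 + s)
H(I) = (-8 + I)/(2*I) (H(I) = (I + (-4 + (1 - 5)))/(I + I) = (I + (-4 - 4))/((2*I)) = (I - 8)*(1/(2*I)) = (-8 + I)*(1/(2*I)) = (-8 + I)/(2*I))
(-40 + H(-8))*(45 - 155) = (-40 + (1/2)*(-8 - 8)/(-8))*(45 - 155) = (-40 + (1/2)*(-1/8)*(-16))*(-110) = (-40 + 1)*(-110) = -39*(-110) = 4290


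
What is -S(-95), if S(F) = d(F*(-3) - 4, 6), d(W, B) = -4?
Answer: 4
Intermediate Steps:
S(F) = -4
-S(-95) = -1*(-4) = 4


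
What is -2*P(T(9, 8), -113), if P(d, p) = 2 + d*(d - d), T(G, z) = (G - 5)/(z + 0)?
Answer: -4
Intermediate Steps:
T(G, z) = (-5 + G)/z
P(d, p) = 2 (P(d, p) = 2 + d*0 = 2 + 0 = 2)
-2*P(T(9, 8), -113) = -2*2 = -4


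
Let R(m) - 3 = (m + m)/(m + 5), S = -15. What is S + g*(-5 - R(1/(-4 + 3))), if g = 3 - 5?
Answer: 0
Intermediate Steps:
g = -2
R(m) = 3 + 2*m/(5 + m) (R(m) = 3 + (m + m)/(m + 5) = 3 + (2*m)/(5 + m) = 3 + 2*m/(5 + m))
S + g*(-5 - R(1/(-4 + 3))) = -15 - 2*(-5 - 5*(3 + 1/(-4 + 3))/(5 + 1/(-4 + 3))) = -15 - 2*(-5 - 5*(3 + 1/(-1))/(5 + 1/(-1))) = -15 - 2*(-5 - 5*(3 - 1)/(5 - 1)) = -15 - 2*(-5 - 5*2/4) = -15 - 2*(-5 - 1*5/2) = -15 - 2*(-5 - 5/2) = -15 - 2*(-15/2) = -15 + 15 = 0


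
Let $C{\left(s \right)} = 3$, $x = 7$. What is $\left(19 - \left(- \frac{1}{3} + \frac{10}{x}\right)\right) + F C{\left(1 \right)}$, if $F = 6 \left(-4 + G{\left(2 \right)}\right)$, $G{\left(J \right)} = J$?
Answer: $- \frac{380}{21} \approx -18.095$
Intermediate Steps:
$F = -12$ ($F = 6 \left(-4 + 2\right) = 6 \left(-2\right) = -12$)
$\left(19 - \left(- \frac{1}{3} + \frac{10}{x}\right)\right) + F C{\left(1 \right)} = \left(19 - \left(- \frac{1}{3} + \frac{10}{7}\right)\right) - 36 = \left(19 - \frac{23}{21}\right) - 36 = \frac{376}{21} - 36 = - \frac{380}{21}$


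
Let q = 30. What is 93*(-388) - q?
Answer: -36114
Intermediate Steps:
93*(-388) - q = 93*(-388) - 1*30 = -36084 - 30 = -36114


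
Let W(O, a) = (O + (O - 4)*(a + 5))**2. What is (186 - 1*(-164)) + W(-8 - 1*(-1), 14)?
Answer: 47006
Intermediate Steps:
W(O, a) = (O + (-4 + O)*(5 + a))**2
(186 - 1*(-164)) + W(-8 - 1*(-1), 14) = (186 - 1*(-164)) + (-20 - 4*14 + 6*(-8 - 1*(-1)) + (-8 - 1*(-1))*14)**2 = (186 + 164) + (-20 - 56 + 6*(-8 + 1) + (-8 + 1)*14)**2 = 350 + (-20 - 56 + 6*(-7) - 7*14)**2 = 350 + (-20 - 56 - 42 - 98)**2 = 350 + (-216)**2 = 350 + 46656 = 47006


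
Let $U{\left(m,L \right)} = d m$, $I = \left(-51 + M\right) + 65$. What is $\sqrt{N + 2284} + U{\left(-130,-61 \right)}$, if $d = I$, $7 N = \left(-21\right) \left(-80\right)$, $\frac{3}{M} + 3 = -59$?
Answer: $- \frac{56225}{31} + 2 \sqrt{631} \approx -1763.5$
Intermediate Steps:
$M = - \frac{3}{62}$ ($M = \frac{3}{-3 - 59} = \frac{3}{-62} = 3 \left(- \frac{1}{62}\right) = - \frac{3}{62} \approx -0.048387$)
$N = 240$ ($N = \frac{\left(-21\right) \left(-80\right)}{7} = \frac{1}{7} \cdot 1680 = 240$)
$I = \frac{865}{62}$ ($I = \left(-51 - \frac{3}{62}\right) + 65 = - \frac{3165}{62} + 65 = \frac{865}{62} \approx 13.952$)
$d = \frac{865}{62} \approx 13.952$
$U{\left(m,L \right)} = \frac{865 m}{62}$
$\sqrt{N + 2284} + U{\left(-130,-61 \right)} = \sqrt{240 + 2284} + \frac{865}{62} \left(-130\right) = \sqrt{2524} - \frac{56225}{31} = 2 \sqrt{631} - \frac{56225}{31} = - \frac{56225}{31} + 2 \sqrt{631}$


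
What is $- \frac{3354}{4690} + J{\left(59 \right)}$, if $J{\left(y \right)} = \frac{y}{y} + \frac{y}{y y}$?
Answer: $\frac{41757}{138355} \approx 0.30181$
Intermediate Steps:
$J{\left(y \right)} = 1 + \frac{1}{y}$ ($J{\left(y \right)} = 1 + \frac{y}{y^{2}} = 1 + \frac{1}{y}$)
$- \frac{3354}{4690} + J{\left(59 \right)} = - \frac{3354}{4690} + \frac{1 + 59}{59} = \left(-3354\right) \frac{1}{4690} + \frac{1}{59} \cdot 60 = - \frac{1677}{2345} + \frac{60}{59} = \frac{41757}{138355}$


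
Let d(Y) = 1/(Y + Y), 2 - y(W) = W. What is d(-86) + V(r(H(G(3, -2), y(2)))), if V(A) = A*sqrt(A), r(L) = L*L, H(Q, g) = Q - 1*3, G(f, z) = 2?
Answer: 171/172 ≈ 0.99419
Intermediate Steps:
y(W) = 2 - W
d(Y) = 1/(2*Y)
H(Q, g) = -3 + Q (H(Q, g) = Q - 3 = -3 + Q)
r(L) = L**2
V(A) = A**(3/2)
d(-86) + V(r(H(G(3, -2), y(2)))) = (1/2)/(-86) + ((-3 + 2)**2)**(3/2) = (1/2)*(-1/86) + ((-1)**2)**(3/2) = -1/172 + 1**(3/2) = -1/172 + 1 = 171/172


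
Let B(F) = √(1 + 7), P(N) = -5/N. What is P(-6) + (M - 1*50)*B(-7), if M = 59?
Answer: ⅚ + 18*√2 ≈ 26.289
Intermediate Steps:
B(F) = 2*√2 (B(F) = √8 = 2*√2)
P(-6) + (M - 1*50)*B(-7) = -5/(-6) + (59 - 1*50)*(2*√2) = -5*(-⅙) + (59 - 50)*(2*√2) = ⅚ + 9*(2*√2) = ⅚ + 18*√2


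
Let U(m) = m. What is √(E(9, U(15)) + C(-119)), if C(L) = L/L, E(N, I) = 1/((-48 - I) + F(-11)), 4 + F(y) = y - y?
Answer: √4422/67 ≈ 0.99251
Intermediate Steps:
F(y) = -4 (F(y) = -4 + (y - y) = -4 + 0 = -4)
E(N, I) = 1/(-52 - I) (E(N, I) = 1/((-48 - I) - 4) = 1/(-52 - I))
C(L) = 1
√(E(9, U(15)) + C(-119)) = √(-1/(52 + 15) + 1) = √(-1/67 + 1) = √(66/67) = √4422/67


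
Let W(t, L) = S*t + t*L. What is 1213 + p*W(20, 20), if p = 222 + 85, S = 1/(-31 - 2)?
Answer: 4086289/33 ≈ 1.2383e+5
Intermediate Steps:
S = -1/33 (S = 1/(-33) = -1/33 ≈ -0.030303)
W(t, L) = -t/33 + L*t (W(t, L) = -t/33 + t*L = -t/33 + L*t)
p = 307
1213 + p*W(20, 20) = 1213 + 307*(20*(-1/33 + 20)) = 1213 + 307*(20*(659/33)) = 1213 + 307*(13180/33) = 1213 + 4046260/33 = 4086289/33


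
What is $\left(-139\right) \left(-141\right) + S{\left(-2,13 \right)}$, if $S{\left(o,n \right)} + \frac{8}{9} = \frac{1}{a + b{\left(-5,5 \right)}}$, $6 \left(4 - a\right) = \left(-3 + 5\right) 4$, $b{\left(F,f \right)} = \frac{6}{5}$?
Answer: $\frac{10230349}{522} \approx 19598.0$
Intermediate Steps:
$b{\left(F,f \right)} = \frac{6}{5}$ ($b{\left(F,f \right)} = 6 \cdot \frac{1}{5} = \frac{6}{5}$)
$a = \frac{8}{3}$ ($a = 4 - \frac{\left(-3 + 5\right) 4}{6} = 4 - \frac{2 \cdot 4}{6} = 4 - \frac{4}{3} = \frac{8}{3} \approx 2.6667$)
$S{\left(o,n \right)} = - \frac{329}{522}$ ($S{\left(o,n \right)} = - \frac{8}{9} + \frac{1}{\frac{8}{3} + \frac{6}{5}} = - \frac{8}{9} + \frac{1}{\frac{58}{15}} = - \frac{8}{9} + \frac{15}{58} = - \frac{329}{522}$)
$\left(-139\right) \left(-141\right) + S{\left(-2,13 \right)} = \left(-139\right) \left(-141\right) - \frac{329}{522} = 19599 - \frac{329}{522} = \frac{10230349}{522}$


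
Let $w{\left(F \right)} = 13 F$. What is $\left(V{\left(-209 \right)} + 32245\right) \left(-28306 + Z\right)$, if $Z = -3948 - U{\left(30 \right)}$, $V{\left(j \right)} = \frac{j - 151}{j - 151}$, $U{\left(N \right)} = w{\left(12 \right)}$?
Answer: $-1045092860$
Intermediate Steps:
$U{\left(N \right)} = 156$ ($U{\left(N \right)} = 13 \cdot 12 = 156$)
$V{\left(j \right)} = 1$ ($V{\left(j \right)} = \frac{-151 + j}{-151 + j} = 1$)
$Z = -4104$ ($Z = -3948 - 156 = -4104$)
$\left(V{\left(-209 \right)} + 32245\right) \left(-28306 + Z\right) = \left(1 + 32245\right) \left(-28306 - 4104\right) = 32246 \left(-32410\right) = -1045092860$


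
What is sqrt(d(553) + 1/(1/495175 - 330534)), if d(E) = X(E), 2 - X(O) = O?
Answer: I*sqrt(14760507860243635333744726)/163672173449 ≈ 23.473*I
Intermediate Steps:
X(O) = 2 - O
d(E) = 2 - E
sqrt(d(553) + 1/(1/495175 - 330534)) = sqrt((2 - 1*553) + 1/(1/495175 - 330534)) = sqrt((2 - 553) + 1/(1/495175 - 330534)) = sqrt(-551 + 1/(-163672173449/495175)) = sqrt(-551 - 495175/163672173449) = sqrt(-90183368065574/163672173449) = I*sqrt(14760507860243635333744726)/163672173449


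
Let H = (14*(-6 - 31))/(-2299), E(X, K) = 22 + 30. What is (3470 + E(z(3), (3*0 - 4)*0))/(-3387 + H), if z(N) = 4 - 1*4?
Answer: -8097078/7786195 ≈ -1.0399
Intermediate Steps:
z(N) = 0 (z(N) = 4 - 4 = 0)
E(X, K) = 52
H = 518/2299 (H = (14*(-37))*(-1/2299) = -518*(-1/2299) = 518/2299 ≈ 0.22532)
(3470 + E(z(3), (3*0 - 4)*0))/(-3387 + H) = (3470 + 52)/(-3387 + 518/2299) = 3522/(-7786195/2299) = 3522*(-2299/7786195) = -8097078/7786195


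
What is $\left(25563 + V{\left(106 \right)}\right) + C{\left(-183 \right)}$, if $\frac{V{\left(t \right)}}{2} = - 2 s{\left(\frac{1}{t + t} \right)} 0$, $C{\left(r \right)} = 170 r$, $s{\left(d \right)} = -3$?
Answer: $-5547$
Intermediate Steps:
$V{\left(t \right)} = 0$ ($V{\left(t \right)} = 2 \left(-2\right) \left(-3\right) 0 = 2 \cdot 6 \cdot 0 = 2 \cdot 0 = 0$)
$\left(25563 + V{\left(106 \right)}\right) + C{\left(-183 \right)} = \left(25563 + 0\right) + 170 \left(-183\right) = 25563 - 31110 = -5547$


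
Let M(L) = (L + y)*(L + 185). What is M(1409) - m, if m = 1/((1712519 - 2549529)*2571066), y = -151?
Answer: 4315318251087370321/2152007952660 ≈ 2.0053e+6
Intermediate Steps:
M(L) = (-151 + L)*(185 + L) (M(L) = (L - 151)*(L + 185) = (-151 + L)*(185 + L))
m = -1/2152007952660 (m = (1/2571066)/(-837010) = -1/837010*1/2571066 = -1/2152007952660 ≈ -4.6468e-13)
M(1409) - m = (-27935 + 1409² + 34*1409) - 1*(-1/2152007952660) = (-27935 + 1985281 + 47906) + 1/2152007952660 = 2005252 + 1/2152007952660 = 4315318251087370321/2152007952660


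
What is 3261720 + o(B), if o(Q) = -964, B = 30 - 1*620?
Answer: 3260756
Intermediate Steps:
B = -590 (B = 30 - 620 = -590)
3261720 + o(B) = 3261720 - 964 = 3260756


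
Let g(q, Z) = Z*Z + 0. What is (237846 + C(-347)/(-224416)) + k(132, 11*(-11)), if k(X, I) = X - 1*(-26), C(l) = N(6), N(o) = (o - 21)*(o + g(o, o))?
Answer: 26705953147/112208 ≈ 2.3800e+5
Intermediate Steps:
g(q, Z) = Z² (g(q, Z) = Z² + 0 = Z²)
N(o) = (-21 + o)*(o + o²) (N(o) = (o - 21)*(o + o²) = (-21 + o)*(o + o²))
C(l) = -630 (C(l) = 6*(-21 + 6² - 20*6) = 6*(-21 + 36 - 120) = 6*(-105) = -630)
k(X, I) = 26 + X (k(X, I) = X + 26 = 26 + X)
(237846 + C(-347)/(-224416)) + k(132, 11*(-11)) = (237846 - 630/(-224416)) + (26 + 132) = (237846 - 630*(-1/224416)) + 158 = (237846 + 315/112208) + 158 = 26688224283/112208 + 158 = 26705953147/112208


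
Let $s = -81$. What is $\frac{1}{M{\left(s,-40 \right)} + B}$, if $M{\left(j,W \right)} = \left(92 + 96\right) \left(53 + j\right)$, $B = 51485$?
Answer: $\frac{1}{46221} \approx 2.1635 \cdot 10^{-5}$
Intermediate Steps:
$M{\left(j,W \right)} = 9964 + 188 j$ ($M{\left(j,W \right)} = 188 \left(53 + j\right) = 9964 + 188 j$)
$\frac{1}{M{\left(s,-40 \right)} + B} = \frac{1}{\left(9964 + 188 \left(-81\right)\right) + 51485} = \frac{1}{\left(9964 - 15228\right) + 51485} = \frac{1}{-5264 + 51485} = \frac{1}{46221}$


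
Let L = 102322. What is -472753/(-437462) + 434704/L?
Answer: 119269756857/22380993382 ≈ 5.3291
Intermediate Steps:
-472753/(-437462) + 434704/L = -472753/(-437462) + 434704/102322 = -472753*(-1/437462) + 434704*(1/102322) = 472753/437462 + 217352/51161 = 119269756857/22380993382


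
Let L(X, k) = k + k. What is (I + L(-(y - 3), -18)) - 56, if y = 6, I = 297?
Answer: 205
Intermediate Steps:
L(X, k) = 2*k
(I + L(-(y - 3), -18)) - 56 = (297 + 2*(-18)) - 56 = (297 - 36) - 56 = 261 - 56 = 205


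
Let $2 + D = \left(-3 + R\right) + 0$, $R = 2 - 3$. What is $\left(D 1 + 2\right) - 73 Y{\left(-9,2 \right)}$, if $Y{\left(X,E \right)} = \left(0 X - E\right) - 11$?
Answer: $945$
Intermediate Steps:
$R = -1$
$Y{\left(X,E \right)} = -11 - E$ ($Y{\left(X,E \right)} = \left(0 - E\right) - 11 = - E - 11 = -11 - E$)
$D = -6$ ($D = -2 + \left(\left(-3 - 1\right) + 0\right) = -2 + \left(-4 + 0\right) = -2 - 4 = -6$)
$\left(D 1 + 2\right) - 73 Y{\left(-9,2 \right)} = \left(\left(-6\right) 1 + 2\right) - 73 \left(-11 - 2\right) = \left(-6 + 2\right) - 73 \left(-11 - 2\right) = -4 - -949 = -4 + 949 = 945$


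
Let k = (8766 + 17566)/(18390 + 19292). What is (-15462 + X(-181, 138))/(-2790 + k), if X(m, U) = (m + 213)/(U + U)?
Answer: 44275105/7987164 ≈ 5.5433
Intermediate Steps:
k = 58/83 (k = 26332/37682 = 26332*(1/37682) = 58/83 ≈ 0.69880)
X(m, U) = (213 + m)/(2*U) (X(m, U) = (213 + m)/((2*U)) = (213 + m)*(1/(2*U)) = (213 + m)/(2*U))
(-15462 + X(-181, 138))/(-2790 + k) = (-15462 + (1/2)*(213 - 181)/138)/(-2790 + 58/83) = (-15462 + (1/2)*(1/138)*32)/(-231512/83) = (-15462 + 8/69)*(-83/231512) = -1066870/69*(-83/231512) = 44275105/7987164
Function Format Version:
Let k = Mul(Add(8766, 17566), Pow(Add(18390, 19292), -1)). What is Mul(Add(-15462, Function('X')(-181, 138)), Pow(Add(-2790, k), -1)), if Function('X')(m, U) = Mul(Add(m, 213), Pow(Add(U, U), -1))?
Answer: Rational(44275105, 7987164) ≈ 5.5433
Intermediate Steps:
k = Rational(58, 83) (k = Mul(26332, Pow(37682, -1)) = Mul(26332, Rational(1, 37682)) = Rational(58, 83) ≈ 0.69880)
Function('X')(m, U) = Mul(Rational(1, 2), Pow(U, -1), Add(213, m)) (Function('X')(m, U) = Mul(Add(213, m), Pow(Mul(2, U), -1)) = Mul(Add(213, m), Mul(Rational(1, 2), Pow(U, -1))) = Mul(Rational(1, 2), Pow(U, -1), Add(213, m)))
Mul(Add(-15462, Function('X')(-181, 138)), Pow(Add(-2790, k), -1)) = Mul(Add(-15462, Mul(Rational(1, 2), Pow(138, -1), Add(213, -181))), Pow(Add(-2790, Rational(58, 83)), -1)) = Mul(Add(-15462, Mul(Rational(1, 2), Rational(1, 138), 32)), Pow(Rational(-231512, 83), -1)) = Mul(Add(-15462, Rational(8, 69)), Rational(-83, 231512)) = Mul(Rational(-1066870, 69), Rational(-83, 231512)) = Rational(44275105, 7987164)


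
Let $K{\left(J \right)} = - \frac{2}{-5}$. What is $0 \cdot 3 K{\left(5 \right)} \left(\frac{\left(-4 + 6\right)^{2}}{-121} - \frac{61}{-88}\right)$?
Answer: $0$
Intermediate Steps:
$K{\left(J \right)} = \frac{2}{5}$ ($K{\left(J \right)} = \left(-2\right) \left(- \frac{1}{5}\right) = \frac{2}{5}$)
$0 \cdot 3 K{\left(5 \right)} \left(\frac{\left(-4 + 6\right)^{2}}{-121} - \frac{61}{-88}\right) = 0 \cdot 3 \cdot \frac{2}{5} \left(\frac{\left(-4 + 6\right)^{2}}{-121} - \frac{61}{-88}\right) = 0 \cdot \frac{2}{5} \left(2^{2} \left(- \frac{1}{121}\right) - - \frac{61}{88}\right) = 0 \left(4 \left(- \frac{1}{121}\right) + \frac{61}{88}\right) = 0 \left(- \frac{4}{121} + \frac{61}{88}\right) = 0 \cdot \frac{639}{968} = 0$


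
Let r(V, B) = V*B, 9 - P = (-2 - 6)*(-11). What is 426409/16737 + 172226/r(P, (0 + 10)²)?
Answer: 243042269/66111150 ≈ 3.6763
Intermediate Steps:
P = -79 (P = 9 - (-2 - 6)*(-11) = 9 - (-8)*(-11) = 9 - 1*88 = 9 - 88 = -79)
r(V, B) = B*V
426409/16737 + 172226/r(P, (0 + 10)²) = 426409/16737 + 172226/(((0 + 10)²*(-79))) = 426409*(1/16737) + 172226/((10²*(-79))) = 426409/16737 + 172226/((100*(-79))) = 426409/16737 + 172226/(-7900) = 426409/16737 + 172226*(-1/7900) = 426409/16737 - 86113/3950 = 243042269/66111150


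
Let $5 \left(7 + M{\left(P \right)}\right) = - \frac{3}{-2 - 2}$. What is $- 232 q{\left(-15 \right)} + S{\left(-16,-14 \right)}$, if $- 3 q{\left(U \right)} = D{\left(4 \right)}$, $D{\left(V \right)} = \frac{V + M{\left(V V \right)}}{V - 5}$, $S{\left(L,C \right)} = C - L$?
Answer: $\frac{1112}{5} \approx 222.4$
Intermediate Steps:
$M{\left(P \right)} = - \frac{137}{20}$ ($M{\left(P \right)} = -7 + \frac{\left(-3\right) \frac{1}{-2 - 2}}{5} = -7 + \frac{\left(-3\right) \frac{1}{-4}}{5} = -7 + \frac{\left(-3\right) \left(- \frac{1}{4}\right)}{5} = -7 + \frac{1}{5} \cdot \frac{3}{4} = -7 + \frac{3}{20} = - \frac{137}{20}$)
$D{\left(V \right)} = \frac{- \frac{137}{20} + V}{-5 + V}$ ($D{\left(V \right)} = \frac{V - \frac{137}{20}}{V - 5} = \frac{- \frac{137}{20} + V}{-5 + V}$)
$q{\left(U \right)} = - \frac{19}{20}$ ($q{\left(U \right)} = - \frac{\frac{1}{-5 + 4} \left(- \frac{137}{20} + 4\right)}{3} = - \frac{\frac{1}{-1} \left(- \frac{57}{20}\right)}{3} = - \frac{\left(-1\right) \left(- \frac{57}{20}\right)}{3} = \left(- \frac{1}{3}\right) \frac{57}{20} = - \frac{19}{20}$)
$- 232 q{\left(-15 \right)} + S{\left(-16,-14 \right)} = \left(-232\right) \left(- \frac{19}{20}\right) - -2 = \frac{1102}{5} + \left(-14 + 16\right) = \frac{1102}{5} + 2 = \frac{1112}{5}$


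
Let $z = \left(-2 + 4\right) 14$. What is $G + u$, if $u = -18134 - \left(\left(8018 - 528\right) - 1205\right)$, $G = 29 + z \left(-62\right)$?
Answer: $-26126$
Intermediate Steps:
$z = 28$ ($z = 2 \cdot 14 = 28$)
$G = -1707$ ($G = 29 + 28 \left(-62\right) = 29 - 1736 = -1707$)
$u = -24419$ ($u = -18134 - \left(7490 - 1205\right) = -18134 - 6285 = -24419$)
$G + u = -1707 - 24419 = -26126$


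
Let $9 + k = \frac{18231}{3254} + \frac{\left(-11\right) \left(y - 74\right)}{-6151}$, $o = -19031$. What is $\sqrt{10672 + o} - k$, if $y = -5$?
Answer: $\frac{70827031}{20015354} + i \sqrt{8359} \approx 3.5386 + 91.428 i$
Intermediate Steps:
$k = - \frac{70827031}{20015354}$ ($k = -9 + \left(\frac{18231}{3254} + \frac{\left(-11\right) \left(-5 - 74\right)}{-6151}\right) = -9 + \left(18231 \cdot \frac{1}{3254} + \left(-11\right) \left(-79\right) \left(- \frac{1}{6151}\right)\right) = -9 + \left(\frac{18231}{3254} + 869 \left(- \frac{1}{6151}\right)\right) = -9 + \left(\frac{18231}{3254} - \frac{869}{6151}\right) = -9 + \frac{109311155}{20015354} = - \frac{70827031}{20015354} \approx -3.5386$)
$\sqrt{10672 + o} - k = \sqrt{10672 - 19031} - - \frac{70827031}{20015354} = \sqrt{-8359} + \frac{70827031}{20015354} = i \sqrt{8359} + \frac{70827031}{20015354} = \frac{70827031}{20015354} + i \sqrt{8359}$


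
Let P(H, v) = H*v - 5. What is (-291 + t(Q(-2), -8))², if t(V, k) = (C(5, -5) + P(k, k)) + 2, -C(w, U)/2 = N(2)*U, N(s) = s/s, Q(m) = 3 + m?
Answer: 48400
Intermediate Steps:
P(H, v) = -5 + H*v
N(s) = 1
C(w, U) = -2*U
t(V, k) = 7 + k² (t(V, k) = (-2*(-5) + (-5 + k*k)) + 2 = (10 + (-5 + k²)) + 2 = (5 + k²) + 2 = 7 + k²)
(-291 + t(Q(-2), -8))² = (-291 + (7 + (-8)²))² = (-291 + (7 + 64))² = (-291 + 71)² = (-220)² = 48400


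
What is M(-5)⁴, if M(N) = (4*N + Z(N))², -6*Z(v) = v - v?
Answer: 25600000000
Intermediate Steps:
Z(v) = 0 (Z(v) = -(v - v)/6 = -⅙*0 = 0)
M(N) = 16*N² (M(N) = (4*N + 0)² = (4*N)² = 16*N²)
M(-5)⁴ = (16*(-5)²)⁴ = (16*25)⁴ = 400⁴ = 25600000000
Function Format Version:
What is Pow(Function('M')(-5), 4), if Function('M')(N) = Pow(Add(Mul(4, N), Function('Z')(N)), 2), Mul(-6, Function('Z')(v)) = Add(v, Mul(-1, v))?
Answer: 25600000000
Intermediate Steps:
Function('Z')(v) = 0 (Function('Z')(v) = Mul(Rational(-1, 6), Add(v, Mul(-1, v))) = Mul(Rational(-1, 6), 0) = 0)
Function('M')(N) = Mul(16, Pow(N, 2)) (Function('M')(N) = Pow(Add(Mul(4, N), 0), 2) = Pow(Mul(4, N), 2) = Mul(16, Pow(N, 2)))
Pow(Function('M')(-5), 4) = Pow(Mul(16, Pow(-5, 2)), 4) = Pow(Mul(16, 25), 4) = Pow(400, 4) = 25600000000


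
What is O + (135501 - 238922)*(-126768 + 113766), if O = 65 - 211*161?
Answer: 1344645936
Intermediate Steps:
O = -33906 (O = 65 - 33971 = -33906)
O + (135501 - 238922)*(-126768 + 113766) = -33906 + (135501 - 238922)*(-126768 + 113766) = -33906 - 103421*(-13002) = -33906 + 1344679842 = 1344645936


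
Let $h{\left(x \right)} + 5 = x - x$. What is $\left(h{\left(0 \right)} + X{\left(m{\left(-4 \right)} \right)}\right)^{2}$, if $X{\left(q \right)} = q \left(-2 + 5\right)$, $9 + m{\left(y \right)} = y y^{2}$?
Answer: $50176$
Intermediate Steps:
$h{\left(x \right)} = -5$ ($h{\left(x \right)} = -5 + \left(x - x\right) = -5 + 0 = -5$)
$m{\left(y \right)} = -9 + y^{3}$ ($m{\left(y \right)} = -9 + y y^{2} = -9 + y^{3}$)
$X{\left(q \right)} = 3 q$ ($X{\left(q \right)} = q 3 = 3 q$)
$\left(h{\left(0 \right)} + X{\left(m{\left(-4 \right)} \right)}\right)^{2} = \left(-5 + 3 \left(-9 + \left(-4\right)^{3}\right)\right)^{2} = \left(-5 + 3 \left(-9 - 64\right)\right)^{2} = \left(-5 + 3 \left(-73\right)\right)^{2} = \left(-5 - 219\right)^{2} = \left(-224\right)^{2} = 50176$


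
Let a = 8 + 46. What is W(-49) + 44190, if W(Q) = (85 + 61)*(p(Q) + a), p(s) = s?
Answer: 44920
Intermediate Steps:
a = 54
W(Q) = 7884 + 146*Q (W(Q) = (85 + 61)*(Q + 54) = 146*(54 + Q) = 7884 + 146*Q)
W(-49) + 44190 = (7884 + 146*(-49)) + 44190 = (7884 - 7154) + 44190 = 730 + 44190 = 44920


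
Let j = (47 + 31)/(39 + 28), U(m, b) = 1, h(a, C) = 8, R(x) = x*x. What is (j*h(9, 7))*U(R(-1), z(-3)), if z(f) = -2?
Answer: 624/67 ≈ 9.3134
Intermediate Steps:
R(x) = x**2
j = 78/67 ≈ 1.1642
(j*h(9, 7))*U(R(-1), z(-3)) = ((78/67)*8)*1 = (624/67)*1 = 624/67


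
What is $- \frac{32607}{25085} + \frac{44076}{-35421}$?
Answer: $- \frac{753539669}{296178595} \approx -2.5442$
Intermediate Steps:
$- \frac{32607}{25085} + \frac{44076}{-35421} = \left(-32607\right) \frac{1}{25085} + 44076 \left(- \frac{1}{35421}\right) = - \frac{32607}{25085} - \frac{14692}{11807} = - \frac{753539669}{296178595}$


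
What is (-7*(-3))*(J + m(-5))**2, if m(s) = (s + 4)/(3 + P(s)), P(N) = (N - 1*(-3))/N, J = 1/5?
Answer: 1344/7225 ≈ 0.18602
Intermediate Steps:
J = 1/5 ≈ 0.20000
P(N) = (3 + N)/N (P(N) = (N + 3)/N = (3 + N)/N)
m(s) = (4 + s)/(3 + (3 + s)/s) (m(s) = (s + 4)/(3 + (3 + s)/s) = (4 + s)/(3 + (3 + s)/s))
(-7*(-3))*(J + m(-5))**2 = (-7*(-3))*(1/5 - 5*(4 - 5)/(3 + 4*(-5)))**2 = 21*(1/5 - 5*(-1)/(3 - 20))**2 = 21*(1/5 - 5*(-1)/(-17))**2 = 21*(1/5 - 5*(-1/17)*(-1))**2 = 21*(1/5 - 5/17)**2 = 21*(-8/85)**2 = 21*(64/7225) = 1344/7225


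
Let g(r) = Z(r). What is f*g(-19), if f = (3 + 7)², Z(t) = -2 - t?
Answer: 1700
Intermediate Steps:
f = 100 (f = 10² = 100)
g(r) = -2 - r
f*g(-19) = 100*(-2 - 1*(-19)) = 100*(-2 + 19) = 100*17 = 1700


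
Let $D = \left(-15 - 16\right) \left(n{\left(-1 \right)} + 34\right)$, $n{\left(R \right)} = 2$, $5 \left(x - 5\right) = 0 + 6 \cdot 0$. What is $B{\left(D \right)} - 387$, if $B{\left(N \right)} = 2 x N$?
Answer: $-11547$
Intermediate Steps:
$x = 5$ ($x = 5 + \frac{0 + 6 \cdot 0}{5} = 5 + \frac{0 + 0}{5} = 5 + \frac{1}{5} \cdot 0 = 5 + 0 = 5$)
$D = -1116$ ($D = \left(-15 - 16\right) \left(2 + 34\right) = \left(-31\right) 36 = -1116$)
$B{\left(N \right)} = 10 N$ ($B{\left(N \right)} = 2 \cdot 5 N = 10 N$)
$B{\left(D \right)} - 387 = 10 \left(-1116\right) - 387 = -11160 - 387 = -11547$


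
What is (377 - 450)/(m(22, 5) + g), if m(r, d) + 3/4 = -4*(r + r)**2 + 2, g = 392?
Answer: 292/29403 ≈ 0.0099310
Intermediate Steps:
m(r, d) = 5/4 - 16*r**2 (m(r, d) = -3/4 + (-4*(r + r)**2 + 2) = -3/4 + (-4*4*r**2 + 2) = -3/4 + (-16*r**2 + 2) = -3/4 + (2 - 16*r**2) = 5/4 - 16*r**2)
(377 - 450)/(m(22, 5) + g) = (377 - 450)/((5/4 - 16*22**2) + 392) = -73/((5/4 - 16*484) + 392) = -73/((5/4 - 7744) + 392) = -73/(-30971/4 + 392) = -73/(-29403/4) = -73*(-4/29403) = 292/29403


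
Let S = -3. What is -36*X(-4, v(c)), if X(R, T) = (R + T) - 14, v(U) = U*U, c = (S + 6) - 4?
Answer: 612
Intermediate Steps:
c = -1 (c = (-3 + 6) - 4 = 3 - 4 = -1)
v(U) = U**2
X(R, T) = -14 + R + T
-36*X(-4, v(c)) = -36*(-14 - 4 + (-1)**2) = -36*(-14 - 4 + 1) = -36*(-17) = 612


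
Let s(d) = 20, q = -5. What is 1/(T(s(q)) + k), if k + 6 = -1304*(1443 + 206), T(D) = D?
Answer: -1/2150282 ≈ -4.6506e-7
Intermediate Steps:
k = -2150302 (k = -6 - 1304*(1443 + 206) = -6 - 1304*1649 = -6 - 2150296 = -2150302)
1/(T(s(q)) + k) = 1/(20 - 2150302) = 1/(-2150282) = -1/2150282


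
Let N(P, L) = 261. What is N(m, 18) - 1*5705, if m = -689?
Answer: -5444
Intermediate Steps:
N(m, 18) - 1*5705 = 261 - 1*5705 = 261 - 5705 = -5444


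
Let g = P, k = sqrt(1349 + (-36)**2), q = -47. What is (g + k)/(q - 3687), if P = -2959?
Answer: 2959/3734 - 23*sqrt(5)/3734 ≈ 0.77867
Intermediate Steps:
k = 23*sqrt(5) (k = sqrt(1349 + 1296) = sqrt(2645) = 23*sqrt(5) ≈ 51.430)
g = -2959
(g + k)/(q - 3687) = (-2959 + 23*sqrt(5))/(-47 - 3687) = (-2959 + 23*sqrt(5))/(-3734) = (-2959 + 23*sqrt(5))*(-1/3734) = 2959/3734 - 23*sqrt(5)/3734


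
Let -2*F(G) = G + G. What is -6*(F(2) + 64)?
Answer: -372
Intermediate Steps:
F(G) = -G (F(G) = -(G + G)/2 = -G)
-6*(F(2) + 64) = -6*(-1*2 + 64) = -6*(-2 + 64) = -6*62 = -372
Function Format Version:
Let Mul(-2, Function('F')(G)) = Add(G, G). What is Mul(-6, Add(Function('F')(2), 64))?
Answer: -372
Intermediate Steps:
Function('F')(G) = Mul(-1, G) (Function('F')(G) = Mul(Rational(-1, 2), Add(G, G)) = Mul(Rational(-1, 2), Mul(2, G)) = Mul(-1, G))
Mul(-6, Add(Function('F')(2), 64)) = Mul(-6, Add(Mul(-1, 2), 64)) = Mul(-6, Add(-2, 64)) = Mul(-6, 62) = -372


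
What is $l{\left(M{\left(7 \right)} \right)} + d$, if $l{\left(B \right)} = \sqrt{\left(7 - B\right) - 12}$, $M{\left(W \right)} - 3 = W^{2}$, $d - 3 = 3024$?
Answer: $3027 + i \sqrt{57} \approx 3027.0 + 7.5498 i$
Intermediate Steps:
$d = 3027$ ($d = 3 + 3024 = 3027$)
$M{\left(W \right)} = 3 + W^{2}$
$l{\left(B \right)} = \sqrt{-5 - B}$
$l{\left(M{\left(7 \right)} \right)} + d = \sqrt{-5 - \left(3 + 7^{2}\right)} + 3027 = \sqrt{-5 - \left(3 + 49\right)} + 3027 = \sqrt{-5 - 52} + 3027 = \sqrt{-57} + 3027 = i \sqrt{57} + 3027 = 3027 + i \sqrt{57}$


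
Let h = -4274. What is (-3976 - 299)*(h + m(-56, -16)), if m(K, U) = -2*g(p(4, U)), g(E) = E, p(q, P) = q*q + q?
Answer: 18442350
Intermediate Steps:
p(q, P) = q + q² (p(q, P) = q² + q = q + q²)
m(K, U) = -40 (m(K, U) = -8*(1 + 4) = -8*5 = -2*20 = -40)
(-3976 - 299)*(h + m(-56, -16)) = (-3976 - 299)*(-4274 - 40) = -4275*(-4314) = 18442350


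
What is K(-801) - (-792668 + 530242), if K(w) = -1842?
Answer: 260584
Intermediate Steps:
K(-801) - (-792668 + 530242) = -1842 - (-792668 + 530242) = -1842 - 1*(-262426) = -1842 + 262426 = 260584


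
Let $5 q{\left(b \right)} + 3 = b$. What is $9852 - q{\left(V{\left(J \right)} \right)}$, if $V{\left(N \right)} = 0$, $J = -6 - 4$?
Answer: $\frac{49263}{5} \approx 9852.6$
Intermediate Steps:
$J = -10$
$q{\left(b \right)} = - \frac{3}{5} + \frac{b}{5}$
$9852 - q{\left(V{\left(J \right)} \right)} = 9852 - \left(- \frac{3}{5} + \frac{1}{5} \cdot 0\right) = 9852 - \left(- \frac{3}{5} + 0\right) = 9852 - - \frac{3}{5} = 9852 + \frac{3}{5} = \frac{49263}{5}$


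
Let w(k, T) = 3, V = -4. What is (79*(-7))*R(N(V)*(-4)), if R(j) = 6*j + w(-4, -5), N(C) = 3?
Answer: 38157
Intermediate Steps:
R(j) = 3 + 6*j (R(j) = 6*j + 3 = 3 + 6*j)
(79*(-7))*R(N(V)*(-4)) = (79*(-7))*(3 + 6*(3*(-4))) = -553*(3 + 6*(-12)) = -553*(3 - 72) = -553*(-69) = 38157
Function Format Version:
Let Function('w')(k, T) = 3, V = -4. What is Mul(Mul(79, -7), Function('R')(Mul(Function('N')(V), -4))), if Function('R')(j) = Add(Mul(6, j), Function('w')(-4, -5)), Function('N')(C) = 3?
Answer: 38157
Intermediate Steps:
Function('R')(j) = Add(3, Mul(6, j)) (Function('R')(j) = Add(Mul(6, j), 3) = Add(3, Mul(6, j)))
Mul(Mul(79, -7), Function('R')(Mul(Function('N')(V), -4))) = Mul(Mul(79, -7), Add(3, Mul(6, Mul(3, -4)))) = Mul(-553, Add(3, Mul(6, -12))) = Mul(-553, Add(3, -72)) = Mul(-553, -69) = 38157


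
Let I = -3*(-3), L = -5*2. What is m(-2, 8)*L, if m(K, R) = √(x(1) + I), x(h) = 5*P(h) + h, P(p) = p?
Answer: -10*√15 ≈ -38.730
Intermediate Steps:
L = -10
I = 9
x(h) = 6*h (x(h) = 5*h + h = 6*h)
m(K, R) = √15 (m(K, R) = √(6*1 + 9) = √(6 + 9) = √15)
m(-2, 8)*L = √15*(-10) = -10*√15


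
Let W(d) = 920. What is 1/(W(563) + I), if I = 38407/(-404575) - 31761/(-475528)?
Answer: 192386740600/176990387454679 ≈ 0.0010870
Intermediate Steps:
I = -5413897321/192386740600 (I = 38407*(-1/404575) - 31761*(-1/475528) = -38407/404575 + 31761/475528 = -5413897321/192386740600 ≈ -0.028141)
1/(W(563) + I) = 1/(920 - 5413897321/192386740600) = 1/(176990387454679/192386740600) = 192386740600/176990387454679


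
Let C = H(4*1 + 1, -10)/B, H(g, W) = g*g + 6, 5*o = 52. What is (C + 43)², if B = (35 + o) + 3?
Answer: 111534721/58564 ≈ 1904.5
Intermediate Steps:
o = 52/5 (o = (⅕)*52 = 52/5 ≈ 10.400)
B = 242/5 (B = (35 + 52/5) + 3 = 227/5 + 3 = 242/5 ≈ 48.400)
H(g, W) = 6 + g² (H(g, W) = g² + 6 = 6 + g²)
C = 155/242 (C = (6 + (4*1 + 1)²)/(242/5) = (6 + (4 + 1)²)*(5/242) = (6 + 5²)*(5/242) = (6 + 25)*(5/242) = 31*(5/242) = 155/242 ≈ 0.64050)
(C + 43)² = (155/242 + 43)² = (10561/242)² = 111534721/58564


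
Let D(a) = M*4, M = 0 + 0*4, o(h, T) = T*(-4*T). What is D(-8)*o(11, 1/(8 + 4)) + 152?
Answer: 152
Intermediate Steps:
o(h, T) = -4*T**2
M = 0 (M = 0 + 0 = 0)
D(a) = 0 (D(a) = 0*4 = 0)
D(-8)*o(11, 1/(8 + 4)) + 152 = 0*(-4/(8 + 4)**2) + 152 = 0*(-4*(1/12)**2) + 152 = 0*(-4*1/144) + 152 = 0*(-1/36) + 152 = 0 + 152 = 152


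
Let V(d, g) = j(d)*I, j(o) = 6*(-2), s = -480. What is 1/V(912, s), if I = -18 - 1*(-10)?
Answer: 1/96 ≈ 0.010417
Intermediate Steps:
I = -8 (I = -18 + 10 = -8)
j(o) = -12
V(d, g) = 96 (V(d, g) = -12*(-8) = 96)
1/V(912, s) = 1/96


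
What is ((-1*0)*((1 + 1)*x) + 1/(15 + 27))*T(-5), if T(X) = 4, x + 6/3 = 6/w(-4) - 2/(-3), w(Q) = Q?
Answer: 2/21 ≈ 0.095238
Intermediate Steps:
x = -17/6 (x = -2 + (6/(-4) - 2/(-3)) = -2 + (6*(-¼) - 2*(-⅓)) = -2 + (-3/2 + ⅔) = -2 - ⅚ = -17/6 ≈ -2.8333)
((-1*0)*((1 + 1)*x) + 1/(15 + 27))*T(-5) = ((-1*0)*((1 + 1)*(-17/6)) + 1/(15 + 27))*4 = (0*(2*(-17/6)) + 1/42)*4 = (0*(-17/3) + 1/42)*4 = (0 + 1/42)*4 = (1/42)*4 = 2/21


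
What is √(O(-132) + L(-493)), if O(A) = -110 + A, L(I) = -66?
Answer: 2*I*√77 ≈ 17.55*I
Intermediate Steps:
√(O(-132) + L(-493)) = √((-110 - 132) - 66) = √(-242 - 66) = √(-308) = 2*I*√77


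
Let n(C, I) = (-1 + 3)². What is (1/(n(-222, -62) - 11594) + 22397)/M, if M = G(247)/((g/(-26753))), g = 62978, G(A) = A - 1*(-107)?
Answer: -8173953319981/54881906790 ≈ -148.94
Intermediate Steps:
n(C, I) = 4 (n(C, I) = 2² = 4)
G(A) = 107 + A (G(A) = A + 107 = 107 + A)
M = -4735281/31489 (M = (107 + 247)/((62978/(-26753))) = 354/((62978*(-1/26753))) = 354/(-62978/26753) = 354*(-26753/62978) = -4735281/31489 ≈ -150.38)
(1/(n(-222, -62) - 11594) + 22397)/M = (1/(4 - 11594) + 22397)/(-4735281/31489) = (1/(-11590) + 22397)*(-31489/4735281) = (-1/11590 + 22397)*(-31489/4735281) = (259581229/11590)*(-31489/4735281) = -8173953319981/54881906790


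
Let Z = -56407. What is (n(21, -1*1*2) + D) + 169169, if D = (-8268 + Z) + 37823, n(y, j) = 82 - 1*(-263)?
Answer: 142662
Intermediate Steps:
n(y, j) = 345 (n(y, j) = 82 + 263 = 345)
D = -26852 (D = (-8268 - 56407) + 37823 = -64675 + 37823 = -26852)
(n(21, -1*1*2) + D) + 169169 = (345 - 26852) + 169169 = -26507 + 169169 = 142662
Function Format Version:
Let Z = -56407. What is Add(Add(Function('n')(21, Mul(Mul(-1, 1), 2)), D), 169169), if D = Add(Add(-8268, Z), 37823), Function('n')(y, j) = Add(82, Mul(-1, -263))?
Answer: 142662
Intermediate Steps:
Function('n')(y, j) = 345 (Function('n')(y, j) = Add(82, 263) = 345)
D = -26852 (D = Add(Add(-8268, -56407), 37823) = Add(-64675, 37823) = -26852)
Add(Add(Function('n')(21, Mul(Mul(-1, 1), 2)), D), 169169) = Add(Add(345, -26852), 169169) = Add(-26507, 169169) = 142662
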